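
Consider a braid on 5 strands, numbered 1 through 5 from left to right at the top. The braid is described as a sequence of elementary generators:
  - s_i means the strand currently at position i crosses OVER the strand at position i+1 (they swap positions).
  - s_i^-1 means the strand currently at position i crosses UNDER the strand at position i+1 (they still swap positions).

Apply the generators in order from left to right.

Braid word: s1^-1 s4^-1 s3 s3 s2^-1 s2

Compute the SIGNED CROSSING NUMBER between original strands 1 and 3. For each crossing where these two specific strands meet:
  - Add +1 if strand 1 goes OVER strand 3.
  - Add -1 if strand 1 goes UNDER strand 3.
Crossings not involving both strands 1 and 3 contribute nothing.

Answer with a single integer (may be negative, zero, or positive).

Answer: -2

Derivation:
Gen 1: crossing 1x2. Both 1&3? no. Sum: 0
Gen 2: crossing 4x5. Both 1&3? no. Sum: 0
Gen 3: crossing 3x5. Both 1&3? no. Sum: 0
Gen 4: crossing 5x3. Both 1&3? no. Sum: 0
Gen 5: 1 under 3. Both 1&3? yes. Contrib: -1. Sum: -1
Gen 6: 3 over 1. Both 1&3? yes. Contrib: -1. Sum: -2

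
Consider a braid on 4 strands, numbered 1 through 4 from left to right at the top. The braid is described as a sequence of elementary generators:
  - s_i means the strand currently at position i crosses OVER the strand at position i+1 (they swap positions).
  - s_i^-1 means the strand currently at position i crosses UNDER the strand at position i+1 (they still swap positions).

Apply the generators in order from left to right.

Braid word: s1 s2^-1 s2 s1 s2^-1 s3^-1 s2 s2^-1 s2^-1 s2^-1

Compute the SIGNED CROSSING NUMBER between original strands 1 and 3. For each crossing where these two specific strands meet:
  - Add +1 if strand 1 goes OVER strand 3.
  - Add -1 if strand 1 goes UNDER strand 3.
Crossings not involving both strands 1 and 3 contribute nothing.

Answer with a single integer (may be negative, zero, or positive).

Answer: -2

Derivation:
Gen 1: crossing 1x2. Both 1&3? no. Sum: 0
Gen 2: 1 under 3. Both 1&3? yes. Contrib: -1. Sum: -1
Gen 3: 3 over 1. Both 1&3? yes. Contrib: -1. Sum: -2
Gen 4: crossing 2x1. Both 1&3? no. Sum: -2
Gen 5: crossing 2x3. Both 1&3? no. Sum: -2
Gen 6: crossing 2x4. Both 1&3? no. Sum: -2
Gen 7: crossing 3x4. Both 1&3? no. Sum: -2
Gen 8: crossing 4x3. Both 1&3? no. Sum: -2
Gen 9: crossing 3x4. Both 1&3? no. Sum: -2
Gen 10: crossing 4x3. Both 1&3? no. Sum: -2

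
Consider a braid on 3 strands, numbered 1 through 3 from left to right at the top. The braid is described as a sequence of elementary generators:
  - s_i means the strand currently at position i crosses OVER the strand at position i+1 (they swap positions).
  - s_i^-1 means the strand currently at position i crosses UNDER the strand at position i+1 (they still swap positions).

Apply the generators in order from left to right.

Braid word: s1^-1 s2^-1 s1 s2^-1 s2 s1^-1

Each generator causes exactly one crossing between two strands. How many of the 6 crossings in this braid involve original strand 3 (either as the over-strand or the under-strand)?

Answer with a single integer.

Gen 1: crossing 1x2. Involves strand 3? no. Count so far: 0
Gen 2: crossing 1x3. Involves strand 3? yes. Count so far: 1
Gen 3: crossing 2x3. Involves strand 3? yes. Count so far: 2
Gen 4: crossing 2x1. Involves strand 3? no. Count so far: 2
Gen 5: crossing 1x2. Involves strand 3? no. Count so far: 2
Gen 6: crossing 3x2. Involves strand 3? yes. Count so far: 3

Answer: 3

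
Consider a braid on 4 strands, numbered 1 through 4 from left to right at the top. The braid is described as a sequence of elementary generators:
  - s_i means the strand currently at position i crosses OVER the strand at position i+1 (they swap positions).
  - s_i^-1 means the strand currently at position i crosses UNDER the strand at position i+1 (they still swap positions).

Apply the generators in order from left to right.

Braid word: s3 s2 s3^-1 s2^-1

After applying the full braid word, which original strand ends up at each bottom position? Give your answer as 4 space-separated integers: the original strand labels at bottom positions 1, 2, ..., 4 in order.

Gen 1 (s3): strand 3 crosses over strand 4. Perm now: [1 2 4 3]
Gen 2 (s2): strand 2 crosses over strand 4. Perm now: [1 4 2 3]
Gen 3 (s3^-1): strand 2 crosses under strand 3. Perm now: [1 4 3 2]
Gen 4 (s2^-1): strand 4 crosses under strand 3. Perm now: [1 3 4 2]

Answer: 1 3 4 2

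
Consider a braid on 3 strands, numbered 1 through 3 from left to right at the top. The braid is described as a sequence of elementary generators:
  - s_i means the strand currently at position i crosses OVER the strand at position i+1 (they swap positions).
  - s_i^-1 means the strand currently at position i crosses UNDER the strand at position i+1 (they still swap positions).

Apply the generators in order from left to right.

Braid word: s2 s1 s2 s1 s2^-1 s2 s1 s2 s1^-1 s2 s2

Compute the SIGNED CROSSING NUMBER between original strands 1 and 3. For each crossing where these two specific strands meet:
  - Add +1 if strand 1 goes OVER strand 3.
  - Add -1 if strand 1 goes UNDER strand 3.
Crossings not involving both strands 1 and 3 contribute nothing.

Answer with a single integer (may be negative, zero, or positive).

Gen 1: crossing 2x3. Both 1&3? no. Sum: 0
Gen 2: 1 over 3. Both 1&3? yes. Contrib: +1. Sum: 1
Gen 3: crossing 1x2. Both 1&3? no. Sum: 1
Gen 4: crossing 3x2. Both 1&3? no. Sum: 1
Gen 5: 3 under 1. Both 1&3? yes. Contrib: +1. Sum: 2
Gen 6: 1 over 3. Both 1&3? yes. Contrib: +1. Sum: 3
Gen 7: crossing 2x3. Both 1&3? no. Sum: 3
Gen 8: crossing 2x1. Both 1&3? no. Sum: 3
Gen 9: 3 under 1. Both 1&3? yes. Contrib: +1. Sum: 4
Gen 10: crossing 3x2. Both 1&3? no. Sum: 4
Gen 11: crossing 2x3. Both 1&3? no. Sum: 4

Answer: 4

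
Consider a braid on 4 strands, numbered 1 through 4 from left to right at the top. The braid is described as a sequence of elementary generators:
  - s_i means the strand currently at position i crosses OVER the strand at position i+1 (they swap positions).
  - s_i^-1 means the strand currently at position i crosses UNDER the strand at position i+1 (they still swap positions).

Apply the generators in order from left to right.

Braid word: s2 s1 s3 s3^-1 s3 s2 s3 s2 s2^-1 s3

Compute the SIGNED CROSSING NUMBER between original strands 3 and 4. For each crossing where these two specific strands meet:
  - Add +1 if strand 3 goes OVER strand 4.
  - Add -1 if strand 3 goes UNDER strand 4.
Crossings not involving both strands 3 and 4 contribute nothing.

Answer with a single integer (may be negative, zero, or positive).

Gen 1: crossing 2x3. Both 3&4? no. Sum: 0
Gen 2: crossing 1x3. Both 3&4? no. Sum: 0
Gen 3: crossing 2x4. Both 3&4? no. Sum: 0
Gen 4: crossing 4x2. Both 3&4? no. Sum: 0
Gen 5: crossing 2x4. Both 3&4? no. Sum: 0
Gen 6: crossing 1x4. Both 3&4? no. Sum: 0
Gen 7: crossing 1x2. Both 3&4? no. Sum: 0
Gen 8: crossing 4x2. Both 3&4? no. Sum: 0
Gen 9: crossing 2x4. Both 3&4? no. Sum: 0
Gen 10: crossing 2x1. Both 3&4? no. Sum: 0

Answer: 0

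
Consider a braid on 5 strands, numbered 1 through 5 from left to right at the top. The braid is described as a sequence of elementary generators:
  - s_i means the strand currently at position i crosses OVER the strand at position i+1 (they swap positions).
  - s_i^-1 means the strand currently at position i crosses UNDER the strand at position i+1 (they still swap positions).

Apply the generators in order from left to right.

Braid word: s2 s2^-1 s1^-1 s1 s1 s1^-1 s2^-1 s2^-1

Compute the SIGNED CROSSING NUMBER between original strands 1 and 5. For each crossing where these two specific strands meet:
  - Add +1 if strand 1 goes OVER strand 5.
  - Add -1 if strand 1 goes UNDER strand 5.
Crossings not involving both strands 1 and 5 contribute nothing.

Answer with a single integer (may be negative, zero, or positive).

Answer: 0

Derivation:
Gen 1: crossing 2x3. Both 1&5? no. Sum: 0
Gen 2: crossing 3x2. Both 1&5? no. Sum: 0
Gen 3: crossing 1x2. Both 1&5? no. Sum: 0
Gen 4: crossing 2x1. Both 1&5? no. Sum: 0
Gen 5: crossing 1x2. Both 1&5? no. Sum: 0
Gen 6: crossing 2x1. Both 1&5? no. Sum: 0
Gen 7: crossing 2x3. Both 1&5? no. Sum: 0
Gen 8: crossing 3x2. Both 1&5? no. Sum: 0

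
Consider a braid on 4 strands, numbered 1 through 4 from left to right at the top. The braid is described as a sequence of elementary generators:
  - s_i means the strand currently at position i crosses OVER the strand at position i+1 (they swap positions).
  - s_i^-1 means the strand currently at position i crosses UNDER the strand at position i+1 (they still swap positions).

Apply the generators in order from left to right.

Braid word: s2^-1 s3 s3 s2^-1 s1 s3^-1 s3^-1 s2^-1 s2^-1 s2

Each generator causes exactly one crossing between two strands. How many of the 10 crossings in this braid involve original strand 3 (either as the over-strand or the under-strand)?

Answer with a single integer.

Answer: 7

Derivation:
Gen 1: crossing 2x3. Involves strand 3? yes. Count so far: 1
Gen 2: crossing 2x4. Involves strand 3? no. Count so far: 1
Gen 3: crossing 4x2. Involves strand 3? no. Count so far: 1
Gen 4: crossing 3x2. Involves strand 3? yes. Count so far: 2
Gen 5: crossing 1x2. Involves strand 3? no. Count so far: 2
Gen 6: crossing 3x4. Involves strand 3? yes. Count so far: 3
Gen 7: crossing 4x3. Involves strand 3? yes. Count so far: 4
Gen 8: crossing 1x3. Involves strand 3? yes. Count so far: 5
Gen 9: crossing 3x1. Involves strand 3? yes. Count so far: 6
Gen 10: crossing 1x3. Involves strand 3? yes. Count so far: 7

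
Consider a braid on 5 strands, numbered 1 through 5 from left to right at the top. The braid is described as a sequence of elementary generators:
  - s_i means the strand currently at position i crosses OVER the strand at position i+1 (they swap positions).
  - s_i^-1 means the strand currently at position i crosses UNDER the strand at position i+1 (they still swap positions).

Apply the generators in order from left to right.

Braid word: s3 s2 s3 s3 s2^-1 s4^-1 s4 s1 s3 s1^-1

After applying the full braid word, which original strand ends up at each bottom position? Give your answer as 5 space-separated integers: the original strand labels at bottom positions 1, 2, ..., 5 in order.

Gen 1 (s3): strand 3 crosses over strand 4. Perm now: [1 2 4 3 5]
Gen 2 (s2): strand 2 crosses over strand 4. Perm now: [1 4 2 3 5]
Gen 3 (s3): strand 2 crosses over strand 3. Perm now: [1 4 3 2 5]
Gen 4 (s3): strand 3 crosses over strand 2. Perm now: [1 4 2 3 5]
Gen 5 (s2^-1): strand 4 crosses under strand 2. Perm now: [1 2 4 3 5]
Gen 6 (s4^-1): strand 3 crosses under strand 5. Perm now: [1 2 4 5 3]
Gen 7 (s4): strand 5 crosses over strand 3. Perm now: [1 2 4 3 5]
Gen 8 (s1): strand 1 crosses over strand 2. Perm now: [2 1 4 3 5]
Gen 9 (s3): strand 4 crosses over strand 3. Perm now: [2 1 3 4 5]
Gen 10 (s1^-1): strand 2 crosses under strand 1. Perm now: [1 2 3 4 5]

Answer: 1 2 3 4 5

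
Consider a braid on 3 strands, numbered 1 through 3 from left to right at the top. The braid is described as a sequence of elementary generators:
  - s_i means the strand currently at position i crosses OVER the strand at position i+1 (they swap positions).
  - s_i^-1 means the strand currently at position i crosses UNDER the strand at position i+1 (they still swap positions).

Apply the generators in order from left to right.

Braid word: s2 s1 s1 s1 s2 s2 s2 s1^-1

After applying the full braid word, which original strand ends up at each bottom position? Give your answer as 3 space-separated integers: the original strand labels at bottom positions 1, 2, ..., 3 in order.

Gen 1 (s2): strand 2 crosses over strand 3. Perm now: [1 3 2]
Gen 2 (s1): strand 1 crosses over strand 3. Perm now: [3 1 2]
Gen 3 (s1): strand 3 crosses over strand 1. Perm now: [1 3 2]
Gen 4 (s1): strand 1 crosses over strand 3. Perm now: [3 1 2]
Gen 5 (s2): strand 1 crosses over strand 2. Perm now: [3 2 1]
Gen 6 (s2): strand 2 crosses over strand 1. Perm now: [3 1 2]
Gen 7 (s2): strand 1 crosses over strand 2. Perm now: [3 2 1]
Gen 8 (s1^-1): strand 3 crosses under strand 2. Perm now: [2 3 1]

Answer: 2 3 1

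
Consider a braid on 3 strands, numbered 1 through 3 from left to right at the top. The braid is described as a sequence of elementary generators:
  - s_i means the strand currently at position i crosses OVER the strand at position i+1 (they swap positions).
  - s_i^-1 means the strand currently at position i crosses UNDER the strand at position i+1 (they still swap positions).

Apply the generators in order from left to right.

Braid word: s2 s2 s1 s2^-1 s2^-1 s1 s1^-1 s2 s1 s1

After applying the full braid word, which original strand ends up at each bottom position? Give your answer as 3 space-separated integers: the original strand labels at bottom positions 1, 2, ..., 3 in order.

Answer: 2 3 1

Derivation:
Gen 1 (s2): strand 2 crosses over strand 3. Perm now: [1 3 2]
Gen 2 (s2): strand 3 crosses over strand 2. Perm now: [1 2 3]
Gen 3 (s1): strand 1 crosses over strand 2. Perm now: [2 1 3]
Gen 4 (s2^-1): strand 1 crosses under strand 3. Perm now: [2 3 1]
Gen 5 (s2^-1): strand 3 crosses under strand 1. Perm now: [2 1 3]
Gen 6 (s1): strand 2 crosses over strand 1. Perm now: [1 2 3]
Gen 7 (s1^-1): strand 1 crosses under strand 2. Perm now: [2 1 3]
Gen 8 (s2): strand 1 crosses over strand 3. Perm now: [2 3 1]
Gen 9 (s1): strand 2 crosses over strand 3. Perm now: [3 2 1]
Gen 10 (s1): strand 3 crosses over strand 2. Perm now: [2 3 1]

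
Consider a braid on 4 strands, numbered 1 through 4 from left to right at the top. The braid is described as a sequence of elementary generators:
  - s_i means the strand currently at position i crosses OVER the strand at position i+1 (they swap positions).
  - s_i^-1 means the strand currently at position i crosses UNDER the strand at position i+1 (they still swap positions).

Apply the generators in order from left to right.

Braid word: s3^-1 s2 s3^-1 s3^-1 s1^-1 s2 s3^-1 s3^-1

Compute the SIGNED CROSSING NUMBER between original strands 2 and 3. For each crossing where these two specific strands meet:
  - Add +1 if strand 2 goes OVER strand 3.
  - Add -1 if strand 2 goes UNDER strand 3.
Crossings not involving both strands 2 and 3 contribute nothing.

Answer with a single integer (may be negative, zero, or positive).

Answer: 0

Derivation:
Gen 1: crossing 3x4. Both 2&3? no. Sum: 0
Gen 2: crossing 2x4. Both 2&3? no. Sum: 0
Gen 3: 2 under 3. Both 2&3? yes. Contrib: -1. Sum: -1
Gen 4: 3 under 2. Both 2&3? yes. Contrib: +1. Sum: 0
Gen 5: crossing 1x4. Both 2&3? no. Sum: 0
Gen 6: crossing 1x2. Both 2&3? no. Sum: 0
Gen 7: crossing 1x3. Both 2&3? no. Sum: 0
Gen 8: crossing 3x1. Both 2&3? no. Sum: 0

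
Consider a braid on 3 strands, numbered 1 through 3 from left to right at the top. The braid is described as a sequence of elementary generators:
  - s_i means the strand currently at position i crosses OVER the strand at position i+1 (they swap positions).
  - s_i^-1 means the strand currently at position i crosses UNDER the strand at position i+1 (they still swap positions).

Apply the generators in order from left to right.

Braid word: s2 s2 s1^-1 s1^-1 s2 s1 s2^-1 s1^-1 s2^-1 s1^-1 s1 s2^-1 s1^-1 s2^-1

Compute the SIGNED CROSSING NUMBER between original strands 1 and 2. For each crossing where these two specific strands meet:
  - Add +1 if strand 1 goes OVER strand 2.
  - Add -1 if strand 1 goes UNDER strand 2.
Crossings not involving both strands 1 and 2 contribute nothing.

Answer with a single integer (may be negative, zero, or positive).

Answer: 2

Derivation:
Gen 1: crossing 2x3. Both 1&2? no. Sum: 0
Gen 2: crossing 3x2. Both 1&2? no. Sum: 0
Gen 3: 1 under 2. Both 1&2? yes. Contrib: -1. Sum: -1
Gen 4: 2 under 1. Both 1&2? yes. Contrib: +1. Sum: 0
Gen 5: crossing 2x3. Both 1&2? no. Sum: 0
Gen 6: crossing 1x3. Both 1&2? no. Sum: 0
Gen 7: 1 under 2. Both 1&2? yes. Contrib: -1. Sum: -1
Gen 8: crossing 3x2. Both 1&2? no. Sum: -1
Gen 9: crossing 3x1. Both 1&2? no. Sum: -1
Gen 10: 2 under 1. Both 1&2? yes. Contrib: +1. Sum: 0
Gen 11: 1 over 2. Both 1&2? yes. Contrib: +1. Sum: 1
Gen 12: crossing 1x3. Both 1&2? no. Sum: 1
Gen 13: crossing 2x3. Both 1&2? no. Sum: 1
Gen 14: 2 under 1. Both 1&2? yes. Contrib: +1. Sum: 2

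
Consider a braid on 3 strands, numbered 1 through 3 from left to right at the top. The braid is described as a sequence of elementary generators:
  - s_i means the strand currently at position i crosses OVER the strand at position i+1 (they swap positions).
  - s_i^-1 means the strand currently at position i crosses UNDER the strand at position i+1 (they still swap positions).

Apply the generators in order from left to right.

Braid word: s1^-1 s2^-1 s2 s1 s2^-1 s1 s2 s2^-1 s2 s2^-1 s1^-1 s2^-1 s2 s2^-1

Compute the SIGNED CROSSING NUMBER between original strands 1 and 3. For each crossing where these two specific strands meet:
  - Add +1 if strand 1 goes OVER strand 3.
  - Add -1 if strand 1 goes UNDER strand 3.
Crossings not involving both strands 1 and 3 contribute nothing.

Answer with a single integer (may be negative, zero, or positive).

Gen 1: crossing 1x2. Both 1&3? no. Sum: 0
Gen 2: 1 under 3. Both 1&3? yes. Contrib: -1. Sum: -1
Gen 3: 3 over 1. Both 1&3? yes. Contrib: -1. Sum: -2
Gen 4: crossing 2x1. Both 1&3? no. Sum: -2
Gen 5: crossing 2x3. Both 1&3? no. Sum: -2
Gen 6: 1 over 3. Both 1&3? yes. Contrib: +1. Sum: -1
Gen 7: crossing 1x2. Both 1&3? no. Sum: -1
Gen 8: crossing 2x1. Both 1&3? no. Sum: -1
Gen 9: crossing 1x2. Both 1&3? no. Sum: -1
Gen 10: crossing 2x1. Both 1&3? no. Sum: -1
Gen 11: 3 under 1. Both 1&3? yes. Contrib: +1. Sum: 0
Gen 12: crossing 3x2. Both 1&3? no. Sum: 0
Gen 13: crossing 2x3. Both 1&3? no. Sum: 0
Gen 14: crossing 3x2. Both 1&3? no. Sum: 0

Answer: 0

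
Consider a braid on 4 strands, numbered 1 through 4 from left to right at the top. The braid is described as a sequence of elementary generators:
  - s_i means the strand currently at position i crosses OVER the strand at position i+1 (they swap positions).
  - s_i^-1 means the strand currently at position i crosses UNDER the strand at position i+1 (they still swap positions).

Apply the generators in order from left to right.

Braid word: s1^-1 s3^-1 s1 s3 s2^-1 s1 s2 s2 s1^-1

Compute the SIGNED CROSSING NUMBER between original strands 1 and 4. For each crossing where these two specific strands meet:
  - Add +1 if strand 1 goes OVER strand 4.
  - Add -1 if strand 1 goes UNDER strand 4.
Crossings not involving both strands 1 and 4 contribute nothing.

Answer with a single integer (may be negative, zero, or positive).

Answer: 0

Derivation:
Gen 1: crossing 1x2. Both 1&4? no. Sum: 0
Gen 2: crossing 3x4. Both 1&4? no. Sum: 0
Gen 3: crossing 2x1. Both 1&4? no. Sum: 0
Gen 4: crossing 4x3. Both 1&4? no. Sum: 0
Gen 5: crossing 2x3. Both 1&4? no. Sum: 0
Gen 6: crossing 1x3. Both 1&4? no. Sum: 0
Gen 7: crossing 1x2. Both 1&4? no. Sum: 0
Gen 8: crossing 2x1. Both 1&4? no. Sum: 0
Gen 9: crossing 3x1. Both 1&4? no. Sum: 0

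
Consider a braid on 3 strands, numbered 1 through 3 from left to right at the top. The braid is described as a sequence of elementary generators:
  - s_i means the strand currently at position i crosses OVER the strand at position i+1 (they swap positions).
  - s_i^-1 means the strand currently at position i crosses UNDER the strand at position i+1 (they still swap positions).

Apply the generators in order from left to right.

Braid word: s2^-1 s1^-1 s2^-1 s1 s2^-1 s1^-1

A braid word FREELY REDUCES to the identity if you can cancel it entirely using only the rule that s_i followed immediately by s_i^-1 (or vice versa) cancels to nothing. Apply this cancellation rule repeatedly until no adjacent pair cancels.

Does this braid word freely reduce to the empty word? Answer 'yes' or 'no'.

Gen 1 (s2^-1): push. Stack: [s2^-1]
Gen 2 (s1^-1): push. Stack: [s2^-1 s1^-1]
Gen 3 (s2^-1): push. Stack: [s2^-1 s1^-1 s2^-1]
Gen 4 (s1): push. Stack: [s2^-1 s1^-1 s2^-1 s1]
Gen 5 (s2^-1): push. Stack: [s2^-1 s1^-1 s2^-1 s1 s2^-1]
Gen 6 (s1^-1): push. Stack: [s2^-1 s1^-1 s2^-1 s1 s2^-1 s1^-1]
Reduced word: s2^-1 s1^-1 s2^-1 s1 s2^-1 s1^-1

Answer: no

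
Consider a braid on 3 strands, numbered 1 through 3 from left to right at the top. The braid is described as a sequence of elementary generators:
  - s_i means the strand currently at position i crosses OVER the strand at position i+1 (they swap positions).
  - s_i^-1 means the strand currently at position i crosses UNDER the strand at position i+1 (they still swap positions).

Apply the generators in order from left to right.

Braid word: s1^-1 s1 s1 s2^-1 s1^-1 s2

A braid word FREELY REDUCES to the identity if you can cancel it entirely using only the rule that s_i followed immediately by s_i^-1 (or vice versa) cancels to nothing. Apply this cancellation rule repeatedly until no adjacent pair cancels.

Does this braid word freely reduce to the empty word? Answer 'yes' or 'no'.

Gen 1 (s1^-1): push. Stack: [s1^-1]
Gen 2 (s1): cancels prior s1^-1. Stack: []
Gen 3 (s1): push. Stack: [s1]
Gen 4 (s2^-1): push. Stack: [s1 s2^-1]
Gen 5 (s1^-1): push. Stack: [s1 s2^-1 s1^-1]
Gen 6 (s2): push. Stack: [s1 s2^-1 s1^-1 s2]
Reduced word: s1 s2^-1 s1^-1 s2

Answer: no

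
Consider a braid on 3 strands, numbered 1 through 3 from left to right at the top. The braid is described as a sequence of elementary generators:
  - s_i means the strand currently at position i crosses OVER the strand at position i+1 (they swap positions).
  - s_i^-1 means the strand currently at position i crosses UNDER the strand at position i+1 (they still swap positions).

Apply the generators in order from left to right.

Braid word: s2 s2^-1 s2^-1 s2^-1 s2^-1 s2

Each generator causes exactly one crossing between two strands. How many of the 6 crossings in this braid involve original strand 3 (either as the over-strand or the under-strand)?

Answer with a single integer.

Answer: 6

Derivation:
Gen 1: crossing 2x3. Involves strand 3? yes. Count so far: 1
Gen 2: crossing 3x2. Involves strand 3? yes. Count so far: 2
Gen 3: crossing 2x3. Involves strand 3? yes. Count so far: 3
Gen 4: crossing 3x2. Involves strand 3? yes. Count so far: 4
Gen 5: crossing 2x3. Involves strand 3? yes. Count so far: 5
Gen 6: crossing 3x2. Involves strand 3? yes. Count so far: 6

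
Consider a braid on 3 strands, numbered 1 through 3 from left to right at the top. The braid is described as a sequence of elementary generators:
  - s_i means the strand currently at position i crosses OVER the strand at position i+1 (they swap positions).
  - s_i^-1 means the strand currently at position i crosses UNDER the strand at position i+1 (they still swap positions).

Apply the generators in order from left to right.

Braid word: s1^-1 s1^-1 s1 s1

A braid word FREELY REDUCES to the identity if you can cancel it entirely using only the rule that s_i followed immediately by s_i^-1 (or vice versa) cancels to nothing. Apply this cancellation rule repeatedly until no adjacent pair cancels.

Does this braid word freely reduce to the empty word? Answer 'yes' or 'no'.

Gen 1 (s1^-1): push. Stack: [s1^-1]
Gen 2 (s1^-1): push. Stack: [s1^-1 s1^-1]
Gen 3 (s1): cancels prior s1^-1. Stack: [s1^-1]
Gen 4 (s1): cancels prior s1^-1. Stack: []
Reduced word: (empty)

Answer: yes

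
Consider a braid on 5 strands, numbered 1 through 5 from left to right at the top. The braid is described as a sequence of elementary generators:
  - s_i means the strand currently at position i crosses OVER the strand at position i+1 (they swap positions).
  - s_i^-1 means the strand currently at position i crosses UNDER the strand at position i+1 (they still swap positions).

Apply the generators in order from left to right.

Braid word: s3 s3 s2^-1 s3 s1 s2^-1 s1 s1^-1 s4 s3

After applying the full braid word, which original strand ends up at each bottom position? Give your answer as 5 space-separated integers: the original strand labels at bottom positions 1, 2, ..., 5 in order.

Answer: 3 4 5 1 2

Derivation:
Gen 1 (s3): strand 3 crosses over strand 4. Perm now: [1 2 4 3 5]
Gen 2 (s3): strand 4 crosses over strand 3. Perm now: [1 2 3 4 5]
Gen 3 (s2^-1): strand 2 crosses under strand 3. Perm now: [1 3 2 4 5]
Gen 4 (s3): strand 2 crosses over strand 4. Perm now: [1 3 4 2 5]
Gen 5 (s1): strand 1 crosses over strand 3. Perm now: [3 1 4 2 5]
Gen 6 (s2^-1): strand 1 crosses under strand 4. Perm now: [3 4 1 2 5]
Gen 7 (s1): strand 3 crosses over strand 4. Perm now: [4 3 1 2 5]
Gen 8 (s1^-1): strand 4 crosses under strand 3. Perm now: [3 4 1 2 5]
Gen 9 (s4): strand 2 crosses over strand 5. Perm now: [3 4 1 5 2]
Gen 10 (s3): strand 1 crosses over strand 5. Perm now: [3 4 5 1 2]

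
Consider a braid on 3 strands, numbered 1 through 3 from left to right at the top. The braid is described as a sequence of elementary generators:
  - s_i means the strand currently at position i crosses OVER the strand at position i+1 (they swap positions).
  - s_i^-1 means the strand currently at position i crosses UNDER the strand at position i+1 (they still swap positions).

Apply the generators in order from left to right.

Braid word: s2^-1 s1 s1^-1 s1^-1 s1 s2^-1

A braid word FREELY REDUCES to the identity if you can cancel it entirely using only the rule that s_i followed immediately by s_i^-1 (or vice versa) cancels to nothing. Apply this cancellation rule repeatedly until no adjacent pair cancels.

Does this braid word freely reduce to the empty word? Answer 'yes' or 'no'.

Gen 1 (s2^-1): push. Stack: [s2^-1]
Gen 2 (s1): push. Stack: [s2^-1 s1]
Gen 3 (s1^-1): cancels prior s1. Stack: [s2^-1]
Gen 4 (s1^-1): push. Stack: [s2^-1 s1^-1]
Gen 5 (s1): cancels prior s1^-1. Stack: [s2^-1]
Gen 6 (s2^-1): push. Stack: [s2^-1 s2^-1]
Reduced word: s2^-1 s2^-1

Answer: no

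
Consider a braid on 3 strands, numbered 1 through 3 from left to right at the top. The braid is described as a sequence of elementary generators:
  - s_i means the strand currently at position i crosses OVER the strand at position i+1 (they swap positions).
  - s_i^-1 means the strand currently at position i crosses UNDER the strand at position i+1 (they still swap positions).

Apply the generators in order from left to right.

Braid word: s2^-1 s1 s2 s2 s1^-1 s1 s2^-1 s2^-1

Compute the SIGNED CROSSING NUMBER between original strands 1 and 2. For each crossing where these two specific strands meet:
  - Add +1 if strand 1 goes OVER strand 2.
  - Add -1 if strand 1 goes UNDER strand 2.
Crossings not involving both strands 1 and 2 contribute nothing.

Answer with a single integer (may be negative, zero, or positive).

Answer: 0

Derivation:
Gen 1: crossing 2x3. Both 1&2? no. Sum: 0
Gen 2: crossing 1x3. Both 1&2? no. Sum: 0
Gen 3: 1 over 2. Both 1&2? yes. Contrib: +1. Sum: 1
Gen 4: 2 over 1. Both 1&2? yes. Contrib: -1. Sum: 0
Gen 5: crossing 3x1. Both 1&2? no. Sum: 0
Gen 6: crossing 1x3. Both 1&2? no. Sum: 0
Gen 7: 1 under 2. Both 1&2? yes. Contrib: -1. Sum: -1
Gen 8: 2 under 1. Both 1&2? yes. Contrib: +1. Sum: 0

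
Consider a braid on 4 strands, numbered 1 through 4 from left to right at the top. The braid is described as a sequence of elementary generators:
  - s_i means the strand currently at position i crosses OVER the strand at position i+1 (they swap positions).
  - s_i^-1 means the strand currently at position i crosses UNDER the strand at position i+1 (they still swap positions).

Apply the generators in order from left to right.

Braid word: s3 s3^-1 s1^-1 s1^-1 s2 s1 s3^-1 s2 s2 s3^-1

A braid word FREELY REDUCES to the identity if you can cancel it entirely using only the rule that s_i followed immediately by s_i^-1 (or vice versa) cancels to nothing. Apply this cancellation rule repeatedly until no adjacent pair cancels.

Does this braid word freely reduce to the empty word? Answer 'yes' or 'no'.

Gen 1 (s3): push. Stack: [s3]
Gen 2 (s3^-1): cancels prior s3. Stack: []
Gen 3 (s1^-1): push. Stack: [s1^-1]
Gen 4 (s1^-1): push. Stack: [s1^-1 s1^-1]
Gen 5 (s2): push. Stack: [s1^-1 s1^-1 s2]
Gen 6 (s1): push. Stack: [s1^-1 s1^-1 s2 s1]
Gen 7 (s3^-1): push. Stack: [s1^-1 s1^-1 s2 s1 s3^-1]
Gen 8 (s2): push. Stack: [s1^-1 s1^-1 s2 s1 s3^-1 s2]
Gen 9 (s2): push. Stack: [s1^-1 s1^-1 s2 s1 s3^-1 s2 s2]
Gen 10 (s3^-1): push. Stack: [s1^-1 s1^-1 s2 s1 s3^-1 s2 s2 s3^-1]
Reduced word: s1^-1 s1^-1 s2 s1 s3^-1 s2 s2 s3^-1

Answer: no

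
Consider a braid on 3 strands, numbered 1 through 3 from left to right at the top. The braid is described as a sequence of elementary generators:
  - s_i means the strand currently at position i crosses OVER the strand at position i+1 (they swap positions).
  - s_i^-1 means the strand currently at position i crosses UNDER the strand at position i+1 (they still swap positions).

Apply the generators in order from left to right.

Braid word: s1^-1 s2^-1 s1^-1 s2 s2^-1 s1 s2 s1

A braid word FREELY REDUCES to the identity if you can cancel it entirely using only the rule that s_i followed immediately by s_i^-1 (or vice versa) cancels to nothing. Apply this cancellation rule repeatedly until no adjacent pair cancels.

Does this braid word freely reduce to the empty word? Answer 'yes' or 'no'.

Answer: yes

Derivation:
Gen 1 (s1^-1): push. Stack: [s1^-1]
Gen 2 (s2^-1): push. Stack: [s1^-1 s2^-1]
Gen 3 (s1^-1): push. Stack: [s1^-1 s2^-1 s1^-1]
Gen 4 (s2): push. Stack: [s1^-1 s2^-1 s1^-1 s2]
Gen 5 (s2^-1): cancels prior s2. Stack: [s1^-1 s2^-1 s1^-1]
Gen 6 (s1): cancels prior s1^-1. Stack: [s1^-1 s2^-1]
Gen 7 (s2): cancels prior s2^-1. Stack: [s1^-1]
Gen 8 (s1): cancels prior s1^-1. Stack: []
Reduced word: (empty)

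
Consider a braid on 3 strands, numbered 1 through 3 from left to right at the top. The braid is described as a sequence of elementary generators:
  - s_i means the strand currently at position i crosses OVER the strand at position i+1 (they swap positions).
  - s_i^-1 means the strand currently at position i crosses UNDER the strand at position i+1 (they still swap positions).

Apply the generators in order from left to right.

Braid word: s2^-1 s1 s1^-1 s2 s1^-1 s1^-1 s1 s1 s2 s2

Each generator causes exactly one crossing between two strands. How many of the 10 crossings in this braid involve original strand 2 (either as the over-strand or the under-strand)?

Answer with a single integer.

Answer: 8

Derivation:
Gen 1: crossing 2x3. Involves strand 2? yes. Count so far: 1
Gen 2: crossing 1x3. Involves strand 2? no. Count so far: 1
Gen 3: crossing 3x1. Involves strand 2? no. Count so far: 1
Gen 4: crossing 3x2. Involves strand 2? yes. Count so far: 2
Gen 5: crossing 1x2. Involves strand 2? yes. Count so far: 3
Gen 6: crossing 2x1. Involves strand 2? yes. Count so far: 4
Gen 7: crossing 1x2. Involves strand 2? yes. Count so far: 5
Gen 8: crossing 2x1. Involves strand 2? yes. Count so far: 6
Gen 9: crossing 2x3. Involves strand 2? yes. Count so far: 7
Gen 10: crossing 3x2. Involves strand 2? yes. Count so far: 8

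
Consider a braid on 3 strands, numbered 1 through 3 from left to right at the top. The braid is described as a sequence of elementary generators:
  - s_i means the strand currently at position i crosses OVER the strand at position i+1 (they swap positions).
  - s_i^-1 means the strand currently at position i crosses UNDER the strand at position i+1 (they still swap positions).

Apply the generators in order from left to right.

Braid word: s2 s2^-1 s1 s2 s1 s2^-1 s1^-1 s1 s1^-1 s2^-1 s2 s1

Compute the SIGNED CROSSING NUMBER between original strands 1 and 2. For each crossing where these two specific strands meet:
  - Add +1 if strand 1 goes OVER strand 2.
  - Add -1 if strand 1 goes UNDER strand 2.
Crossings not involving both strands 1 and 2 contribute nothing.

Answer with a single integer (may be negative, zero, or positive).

Answer: 2

Derivation:
Gen 1: crossing 2x3. Both 1&2? no. Sum: 0
Gen 2: crossing 3x2. Both 1&2? no. Sum: 0
Gen 3: 1 over 2. Both 1&2? yes. Contrib: +1. Sum: 1
Gen 4: crossing 1x3. Both 1&2? no. Sum: 1
Gen 5: crossing 2x3. Both 1&2? no. Sum: 1
Gen 6: 2 under 1. Both 1&2? yes. Contrib: +1. Sum: 2
Gen 7: crossing 3x1. Both 1&2? no. Sum: 2
Gen 8: crossing 1x3. Both 1&2? no. Sum: 2
Gen 9: crossing 3x1. Both 1&2? no. Sum: 2
Gen 10: crossing 3x2. Both 1&2? no. Sum: 2
Gen 11: crossing 2x3. Both 1&2? no. Sum: 2
Gen 12: crossing 1x3. Both 1&2? no. Sum: 2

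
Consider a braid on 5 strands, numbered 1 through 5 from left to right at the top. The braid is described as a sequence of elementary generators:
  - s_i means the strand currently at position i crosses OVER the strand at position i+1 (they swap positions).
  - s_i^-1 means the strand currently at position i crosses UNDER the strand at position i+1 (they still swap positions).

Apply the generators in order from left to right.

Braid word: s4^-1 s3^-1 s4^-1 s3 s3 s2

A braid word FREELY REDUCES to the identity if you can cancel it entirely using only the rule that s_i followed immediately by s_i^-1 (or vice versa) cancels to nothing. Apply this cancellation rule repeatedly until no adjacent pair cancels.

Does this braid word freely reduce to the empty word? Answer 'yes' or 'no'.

Gen 1 (s4^-1): push. Stack: [s4^-1]
Gen 2 (s3^-1): push. Stack: [s4^-1 s3^-1]
Gen 3 (s4^-1): push. Stack: [s4^-1 s3^-1 s4^-1]
Gen 4 (s3): push. Stack: [s4^-1 s3^-1 s4^-1 s3]
Gen 5 (s3): push. Stack: [s4^-1 s3^-1 s4^-1 s3 s3]
Gen 6 (s2): push. Stack: [s4^-1 s3^-1 s4^-1 s3 s3 s2]
Reduced word: s4^-1 s3^-1 s4^-1 s3 s3 s2

Answer: no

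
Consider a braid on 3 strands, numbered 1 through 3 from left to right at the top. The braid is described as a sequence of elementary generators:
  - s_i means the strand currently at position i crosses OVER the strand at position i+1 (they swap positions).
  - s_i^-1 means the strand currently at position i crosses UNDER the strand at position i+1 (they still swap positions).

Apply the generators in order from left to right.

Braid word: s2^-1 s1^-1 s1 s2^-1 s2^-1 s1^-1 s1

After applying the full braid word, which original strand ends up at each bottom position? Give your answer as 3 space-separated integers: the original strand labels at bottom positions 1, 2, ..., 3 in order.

Gen 1 (s2^-1): strand 2 crosses under strand 3. Perm now: [1 3 2]
Gen 2 (s1^-1): strand 1 crosses under strand 3. Perm now: [3 1 2]
Gen 3 (s1): strand 3 crosses over strand 1. Perm now: [1 3 2]
Gen 4 (s2^-1): strand 3 crosses under strand 2. Perm now: [1 2 3]
Gen 5 (s2^-1): strand 2 crosses under strand 3. Perm now: [1 3 2]
Gen 6 (s1^-1): strand 1 crosses under strand 3. Perm now: [3 1 2]
Gen 7 (s1): strand 3 crosses over strand 1. Perm now: [1 3 2]

Answer: 1 3 2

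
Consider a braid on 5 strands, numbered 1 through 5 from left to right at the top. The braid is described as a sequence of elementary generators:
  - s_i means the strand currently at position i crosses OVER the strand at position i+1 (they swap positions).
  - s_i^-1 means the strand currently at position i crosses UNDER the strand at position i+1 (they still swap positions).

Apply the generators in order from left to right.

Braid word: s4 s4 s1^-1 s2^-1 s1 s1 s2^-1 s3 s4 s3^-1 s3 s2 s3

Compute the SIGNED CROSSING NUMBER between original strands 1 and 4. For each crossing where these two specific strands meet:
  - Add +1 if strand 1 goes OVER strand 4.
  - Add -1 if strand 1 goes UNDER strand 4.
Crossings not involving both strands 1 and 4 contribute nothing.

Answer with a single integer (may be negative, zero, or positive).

Answer: 1

Derivation:
Gen 1: crossing 4x5. Both 1&4? no. Sum: 0
Gen 2: crossing 5x4. Both 1&4? no. Sum: 0
Gen 3: crossing 1x2. Both 1&4? no. Sum: 0
Gen 4: crossing 1x3. Both 1&4? no. Sum: 0
Gen 5: crossing 2x3. Both 1&4? no. Sum: 0
Gen 6: crossing 3x2. Both 1&4? no. Sum: 0
Gen 7: crossing 3x1. Both 1&4? no. Sum: 0
Gen 8: crossing 3x4. Both 1&4? no. Sum: 0
Gen 9: crossing 3x5. Both 1&4? no. Sum: 0
Gen 10: crossing 4x5. Both 1&4? no. Sum: 0
Gen 11: crossing 5x4. Both 1&4? no. Sum: 0
Gen 12: 1 over 4. Both 1&4? yes. Contrib: +1. Sum: 1
Gen 13: crossing 1x5. Both 1&4? no. Sum: 1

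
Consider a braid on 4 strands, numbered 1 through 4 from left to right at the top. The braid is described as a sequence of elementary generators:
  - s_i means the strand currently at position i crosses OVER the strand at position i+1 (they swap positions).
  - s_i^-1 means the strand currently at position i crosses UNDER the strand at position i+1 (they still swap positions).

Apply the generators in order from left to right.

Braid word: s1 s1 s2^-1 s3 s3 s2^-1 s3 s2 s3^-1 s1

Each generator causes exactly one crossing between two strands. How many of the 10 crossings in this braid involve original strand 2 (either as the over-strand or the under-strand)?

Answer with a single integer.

Answer: 8

Derivation:
Gen 1: crossing 1x2. Involves strand 2? yes. Count so far: 1
Gen 2: crossing 2x1. Involves strand 2? yes. Count so far: 2
Gen 3: crossing 2x3. Involves strand 2? yes. Count so far: 3
Gen 4: crossing 2x4. Involves strand 2? yes. Count so far: 4
Gen 5: crossing 4x2. Involves strand 2? yes. Count so far: 5
Gen 6: crossing 3x2. Involves strand 2? yes. Count so far: 6
Gen 7: crossing 3x4. Involves strand 2? no. Count so far: 6
Gen 8: crossing 2x4. Involves strand 2? yes. Count so far: 7
Gen 9: crossing 2x3. Involves strand 2? yes. Count so far: 8
Gen 10: crossing 1x4. Involves strand 2? no. Count so far: 8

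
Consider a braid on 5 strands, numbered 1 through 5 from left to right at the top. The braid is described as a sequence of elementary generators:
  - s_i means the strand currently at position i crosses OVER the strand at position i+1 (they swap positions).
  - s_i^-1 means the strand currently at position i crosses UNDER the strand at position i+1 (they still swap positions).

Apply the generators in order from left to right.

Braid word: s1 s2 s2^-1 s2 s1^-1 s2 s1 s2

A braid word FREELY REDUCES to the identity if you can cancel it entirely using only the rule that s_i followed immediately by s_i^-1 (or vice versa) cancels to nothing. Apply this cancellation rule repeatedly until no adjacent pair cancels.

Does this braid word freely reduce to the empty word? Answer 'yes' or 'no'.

Gen 1 (s1): push. Stack: [s1]
Gen 2 (s2): push. Stack: [s1 s2]
Gen 3 (s2^-1): cancels prior s2. Stack: [s1]
Gen 4 (s2): push. Stack: [s1 s2]
Gen 5 (s1^-1): push. Stack: [s1 s2 s1^-1]
Gen 6 (s2): push. Stack: [s1 s2 s1^-1 s2]
Gen 7 (s1): push. Stack: [s1 s2 s1^-1 s2 s1]
Gen 8 (s2): push. Stack: [s1 s2 s1^-1 s2 s1 s2]
Reduced word: s1 s2 s1^-1 s2 s1 s2

Answer: no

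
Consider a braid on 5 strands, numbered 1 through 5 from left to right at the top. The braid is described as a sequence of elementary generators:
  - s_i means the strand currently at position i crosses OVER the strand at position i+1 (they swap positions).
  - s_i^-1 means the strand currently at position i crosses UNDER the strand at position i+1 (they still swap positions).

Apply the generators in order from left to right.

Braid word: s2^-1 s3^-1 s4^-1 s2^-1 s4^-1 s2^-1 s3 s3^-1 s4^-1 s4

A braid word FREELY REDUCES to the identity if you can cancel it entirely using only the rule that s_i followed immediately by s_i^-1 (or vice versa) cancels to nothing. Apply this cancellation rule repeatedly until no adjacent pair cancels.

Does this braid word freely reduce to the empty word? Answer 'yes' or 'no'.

Answer: no

Derivation:
Gen 1 (s2^-1): push. Stack: [s2^-1]
Gen 2 (s3^-1): push. Stack: [s2^-1 s3^-1]
Gen 3 (s4^-1): push. Stack: [s2^-1 s3^-1 s4^-1]
Gen 4 (s2^-1): push. Stack: [s2^-1 s3^-1 s4^-1 s2^-1]
Gen 5 (s4^-1): push. Stack: [s2^-1 s3^-1 s4^-1 s2^-1 s4^-1]
Gen 6 (s2^-1): push. Stack: [s2^-1 s3^-1 s4^-1 s2^-1 s4^-1 s2^-1]
Gen 7 (s3): push. Stack: [s2^-1 s3^-1 s4^-1 s2^-1 s4^-1 s2^-1 s3]
Gen 8 (s3^-1): cancels prior s3. Stack: [s2^-1 s3^-1 s4^-1 s2^-1 s4^-1 s2^-1]
Gen 9 (s4^-1): push. Stack: [s2^-1 s3^-1 s4^-1 s2^-1 s4^-1 s2^-1 s4^-1]
Gen 10 (s4): cancels prior s4^-1. Stack: [s2^-1 s3^-1 s4^-1 s2^-1 s4^-1 s2^-1]
Reduced word: s2^-1 s3^-1 s4^-1 s2^-1 s4^-1 s2^-1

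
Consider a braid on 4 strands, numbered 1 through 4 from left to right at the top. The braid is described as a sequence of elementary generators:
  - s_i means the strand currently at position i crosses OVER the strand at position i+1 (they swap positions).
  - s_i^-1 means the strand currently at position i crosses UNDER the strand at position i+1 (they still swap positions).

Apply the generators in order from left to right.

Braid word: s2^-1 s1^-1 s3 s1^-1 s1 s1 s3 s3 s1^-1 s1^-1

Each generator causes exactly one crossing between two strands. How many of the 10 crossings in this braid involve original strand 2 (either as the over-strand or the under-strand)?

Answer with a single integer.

Answer: 4

Derivation:
Gen 1: crossing 2x3. Involves strand 2? yes. Count so far: 1
Gen 2: crossing 1x3. Involves strand 2? no. Count so far: 1
Gen 3: crossing 2x4. Involves strand 2? yes. Count so far: 2
Gen 4: crossing 3x1. Involves strand 2? no. Count so far: 2
Gen 5: crossing 1x3. Involves strand 2? no. Count so far: 2
Gen 6: crossing 3x1. Involves strand 2? no. Count so far: 2
Gen 7: crossing 4x2. Involves strand 2? yes. Count so far: 3
Gen 8: crossing 2x4. Involves strand 2? yes. Count so far: 4
Gen 9: crossing 1x3. Involves strand 2? no. Count so far: 4
Gen 10: crossing 3x1. Involves strand 2? no. Count so far: 4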